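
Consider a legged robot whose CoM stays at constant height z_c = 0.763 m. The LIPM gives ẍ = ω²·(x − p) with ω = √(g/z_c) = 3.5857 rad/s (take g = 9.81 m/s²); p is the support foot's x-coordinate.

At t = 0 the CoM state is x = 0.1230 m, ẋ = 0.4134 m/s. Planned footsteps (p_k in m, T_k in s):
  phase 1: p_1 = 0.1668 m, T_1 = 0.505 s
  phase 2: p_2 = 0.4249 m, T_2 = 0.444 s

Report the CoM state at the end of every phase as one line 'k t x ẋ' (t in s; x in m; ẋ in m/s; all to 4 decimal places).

phase 1: p=0.1668, T=0.505, ωT=1.810779, cosh=3.139367, sinh=2.975840; start (x,ẋ)=(0.123000, 0.413400) → end (x,ẋ)=(0.372384, 0.830448)
phase 2: p=0.4249, T=0.444, ωT=1.592051, cosh=2.558662, sinh=2.355154; start (x,ẋ)=(0.372384, 0.830448) → end (x,ẋ)=(0.835983, 1.681345)

1 0.5050 0.3724 0.8304
2 0.9490 0.8360 1.6813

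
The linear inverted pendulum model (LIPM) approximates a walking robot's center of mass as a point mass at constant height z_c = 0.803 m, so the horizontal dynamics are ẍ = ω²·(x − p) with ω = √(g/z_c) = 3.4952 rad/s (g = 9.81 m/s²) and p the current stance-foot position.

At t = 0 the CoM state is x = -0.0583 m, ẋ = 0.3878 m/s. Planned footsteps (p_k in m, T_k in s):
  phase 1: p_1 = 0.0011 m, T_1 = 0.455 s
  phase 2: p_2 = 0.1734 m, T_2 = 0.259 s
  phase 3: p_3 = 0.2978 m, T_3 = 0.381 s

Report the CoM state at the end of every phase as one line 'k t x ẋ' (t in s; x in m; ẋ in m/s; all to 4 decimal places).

phase 1: p=0.0011, T=0.455, ωT=1.590316, cosh=2.554580, sinh=2.350719; start (x,ẋ)=(-0.058300, 0.387800) → end (x,ẋ)=(0.110175, 0.502622)
phase 2: p=0.1734, T=0.259, ωT=0.905257, cosh=1.438502, sinh=1.034064; start (x,ẋ)=(0.110175, 0.502622) → end (x,ẋ)=(0.231153, 0.494512)
phase 3: p=0.2978, T=0.381, ωT=1.331671, cosh=2.025702, sinh=1.761666; start (x,ẋ)=(0.231153, 0.494512) → end (x,ẋ)=(0.412040, 0.591364)

1 0.4550 0.1102 0.5026
2 0.7140 0.2312 0.4945
3 1.0950 0.4120 0.5914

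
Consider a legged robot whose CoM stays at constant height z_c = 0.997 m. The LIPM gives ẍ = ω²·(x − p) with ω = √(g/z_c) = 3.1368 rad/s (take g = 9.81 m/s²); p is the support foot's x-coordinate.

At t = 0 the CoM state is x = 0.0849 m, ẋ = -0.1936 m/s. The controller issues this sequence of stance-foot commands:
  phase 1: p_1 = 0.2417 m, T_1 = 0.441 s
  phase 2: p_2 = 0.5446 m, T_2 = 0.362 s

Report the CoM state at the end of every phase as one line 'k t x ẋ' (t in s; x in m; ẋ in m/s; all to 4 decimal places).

1 0.4410 -0.2060 -1.3294
2 0.8030 -1.3357 -5.5689

phase 1: p=0.2417, T=0.441, ωT=1.383329, cosh=2.119449, sinh=1.868706; start (x,ẋ)=(0.084900, -0.193600) → end (x,ẋ)=(-0.205964, -1.329449)
phase 2: p=0.5446, T=0.362, ωT=1.135522, cosh=1.717026, sinh=1.395771; start (x,ẋ)=(-0.205964, -1.329449) → end (x,ẋ)=(-1.335698, -5.568859)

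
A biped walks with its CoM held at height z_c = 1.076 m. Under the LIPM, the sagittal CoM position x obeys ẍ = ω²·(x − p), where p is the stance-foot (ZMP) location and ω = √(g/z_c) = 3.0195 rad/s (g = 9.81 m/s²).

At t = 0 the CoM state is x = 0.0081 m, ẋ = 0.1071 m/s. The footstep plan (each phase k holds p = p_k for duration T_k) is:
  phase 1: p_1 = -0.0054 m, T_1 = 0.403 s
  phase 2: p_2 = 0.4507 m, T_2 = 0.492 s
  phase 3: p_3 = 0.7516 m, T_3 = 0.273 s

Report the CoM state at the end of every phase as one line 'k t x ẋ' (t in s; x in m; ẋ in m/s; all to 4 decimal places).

phase 1: p=-0.0054, T=0.403, ωT=1.216859, cosh=1.836361, sinh=1.540202; start (x,ẋ)=(0.008100, 0.107100) → end (x,ẋ)=(0.074021, 0.259458)
phase 2: p=0.4507, T=0.492, ωT=1.485594, cosh=2.321978, sinh=2.095610; start (x,ẋ)=(0.074021, 0.259458) → end (x,ẋ)=(-0.243870, -1.781054)
phase 3: p=0.7516, T=0.273, ωT=0.824323, cosh=1.359435, sinh=0.920903; start (x,ẋ)=(-0.243870, -1.781054) → end (x,ẋ)=(-1.144872, -5.189297)

1 0.4030 0.0740 0.2595
2 0.8950 -0.2439 -1.7811
3 1.1680 -1.1449 -5.1893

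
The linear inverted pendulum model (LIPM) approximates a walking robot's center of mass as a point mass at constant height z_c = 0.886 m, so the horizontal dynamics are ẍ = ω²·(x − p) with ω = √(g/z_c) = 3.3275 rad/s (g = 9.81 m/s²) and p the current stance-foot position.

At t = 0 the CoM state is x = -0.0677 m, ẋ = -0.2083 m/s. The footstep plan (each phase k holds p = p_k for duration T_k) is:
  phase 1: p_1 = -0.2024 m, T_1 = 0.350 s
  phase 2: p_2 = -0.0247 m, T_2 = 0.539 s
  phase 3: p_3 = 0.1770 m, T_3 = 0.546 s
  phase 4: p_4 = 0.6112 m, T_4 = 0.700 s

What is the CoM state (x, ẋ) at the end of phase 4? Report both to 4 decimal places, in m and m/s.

phase 1: p=-0.2024, T=0.350, ωT=1.164625, cosh=1.758380, sinh=1.446341; start (x,ẋ)=(-0.067700, -0.208300) → end (x,ẋ)=(-0.056086, 0.282000)
phase 2: p=-0.0247, T=0.539, ωT=1.793523, cosh=3.088480, sinh=2.922107; start (x,ẋ)=(-0.056086, 0.282000) → end (x,ẋ)=(0.126007, 0.565771)
phase 3: p=0.1770, T=0.546, ωT=1.816815, cosh=3.157387, sinh=2.994845; start (x,ẋ)=(0.126007, 0.565771) → end (x,ẋ)=(0.525206, 1.278196)
phase 4: p=0.6112, T=0.700, ωT=2.329250, cosh=5.183802, sinh=5.086434; start (x,ẋ)=(0.525206, 1.278196) → end (x,ẋ)=(2.119278, 5.170448)

x = 2.1193, ẋ = 5.1704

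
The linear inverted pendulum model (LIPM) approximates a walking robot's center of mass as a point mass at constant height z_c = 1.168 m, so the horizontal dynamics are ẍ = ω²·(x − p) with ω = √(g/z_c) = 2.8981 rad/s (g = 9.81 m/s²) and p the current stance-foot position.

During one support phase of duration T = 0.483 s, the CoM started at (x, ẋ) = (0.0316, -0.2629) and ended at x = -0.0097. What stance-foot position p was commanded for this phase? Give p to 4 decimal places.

p = -0.0826

ωT = 2.8981·0.483 = 1.399782; cosh(ωT) = 2.150484, sinh(ωT) = 1.903833
x(T) = p + (x₀−p)·cosh(ωT) + (ẋ₀/ω)·sinh(ωT) ⇒ p·(1 − cosh) = x(T) − x₀·cosh − (ẋ₀/ω)·sinh
numerator   = -0.0097 − (0.0316)·2.150484 − (-0.2629/2.8981)·1.903833 = 0.095050
denominator = 1 − 2.150484 = -1.150484
p = 0.095050 / -1.150484 = -0.0826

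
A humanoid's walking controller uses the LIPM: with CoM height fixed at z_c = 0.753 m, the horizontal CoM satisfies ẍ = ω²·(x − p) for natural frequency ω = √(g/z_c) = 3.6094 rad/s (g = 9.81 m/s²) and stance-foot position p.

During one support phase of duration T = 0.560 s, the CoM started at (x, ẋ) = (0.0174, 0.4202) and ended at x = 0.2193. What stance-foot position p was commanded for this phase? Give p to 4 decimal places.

p = 0.0983

ωT = 3.6094·0.560 = 2.021264; cosh(ωT) = 3.840174, sinh(ωT) = 3.707686
x(T) = p + (x₀−p)·cosh(ωT) + (ẋ₀/ω)·sinh(ωT) ⇒ p·(1 − cosh) = x(T) − x₀·cosh − (ẋ₀/ω)·sinh
numerator   = 0.2193 − (0.0174)·3.840174 − (0.4202/3.6094)·3.707686 = -0.279161
denominator = 1 − 3.840174 = -2.840174
p = -0.279161 / -2.840174 = 0.0983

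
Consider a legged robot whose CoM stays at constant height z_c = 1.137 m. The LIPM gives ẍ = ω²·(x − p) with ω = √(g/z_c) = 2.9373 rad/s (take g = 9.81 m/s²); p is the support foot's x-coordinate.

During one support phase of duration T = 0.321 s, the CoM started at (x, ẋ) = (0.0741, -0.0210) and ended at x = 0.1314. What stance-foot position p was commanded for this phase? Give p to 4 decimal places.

p = -0.0619

ωT = 2.9373·0.321 = 0.942873; cosh(ωT) = 1.478427, sinh(ωT) = 1.088920
x(T) = p + (x₀−p)·cosh(ωT) + (ẋ₀/ω)·sinh(ωT) ⇒ p·(1 − cosh) = x(T) − x₀·cosh − (ẋ₀/ω)·sinh
numerator   = 0.1314 − (0.0741)·1.478427 − (-0.0210/2.9373)·1.088920 = 0.029634
denominator = 1 − 1.478427 = -0.478427
p = 0.029634 / -0.478427 = -0.0619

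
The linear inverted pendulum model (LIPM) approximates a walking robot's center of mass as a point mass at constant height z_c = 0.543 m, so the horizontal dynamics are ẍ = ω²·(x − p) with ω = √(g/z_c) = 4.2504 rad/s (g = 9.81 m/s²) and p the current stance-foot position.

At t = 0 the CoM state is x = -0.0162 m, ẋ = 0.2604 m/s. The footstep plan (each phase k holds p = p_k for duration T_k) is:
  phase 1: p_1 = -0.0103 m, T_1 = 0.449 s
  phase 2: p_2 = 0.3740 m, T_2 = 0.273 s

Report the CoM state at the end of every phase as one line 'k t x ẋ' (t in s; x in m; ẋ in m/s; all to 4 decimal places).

phase 1: p=-0.0103, T=0.449, ωT=1.908430, cosh=3.445403, sinh=3.297089; start (x,ẋ)=(-0.016200, 0.260400) → end (x,ẋ)=(0.171368, 0.814501)
phase 2: p=0.3740, T=0.273, ωT=1.160359, cosh=1.752226, sinh=1.438853; start (x,ẋ)=(0.171368, 0.814501) → end (x,ẋ)=(0.294669, 0.187951)

1 0.4490 0.1714 0.8145
2 0.7220 0.2947 0.1880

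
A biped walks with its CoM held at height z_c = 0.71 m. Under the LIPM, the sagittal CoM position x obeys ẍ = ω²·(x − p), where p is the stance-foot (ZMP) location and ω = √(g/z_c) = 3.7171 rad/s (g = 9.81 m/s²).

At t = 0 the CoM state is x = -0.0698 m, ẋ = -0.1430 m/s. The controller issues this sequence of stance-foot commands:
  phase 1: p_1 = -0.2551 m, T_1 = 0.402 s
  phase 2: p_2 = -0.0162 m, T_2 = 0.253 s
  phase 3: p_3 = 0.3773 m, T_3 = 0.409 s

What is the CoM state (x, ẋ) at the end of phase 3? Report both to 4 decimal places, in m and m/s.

phase 1: p=-0.2551, T=0.402, ωT=1.494274, cosh=2.340256, sinh=2.115845; start (x,ẋ)=(-0.069800, -0.143000) → end (x,ẋ)=(0.097151, 1.122692)
phase 2: p=-0.0162, T=0.253, ωT=0.940426, cosh=1.475767, sinh=1.085306; start (x,ẋ)=(0.097151, 1.122692) → end (x,ẋ)=(0.478880, 2.114112)
phase 3: p=0.3773, T=0.409, ωT=1.520294, cosh=2.396108, sinh=2.177461; start (x,ẋ)=(0.478880, 2.114112) → end (x,ẋ)=(1.859133, 5.887811)

x = 1.8591, ẋ = 5.8878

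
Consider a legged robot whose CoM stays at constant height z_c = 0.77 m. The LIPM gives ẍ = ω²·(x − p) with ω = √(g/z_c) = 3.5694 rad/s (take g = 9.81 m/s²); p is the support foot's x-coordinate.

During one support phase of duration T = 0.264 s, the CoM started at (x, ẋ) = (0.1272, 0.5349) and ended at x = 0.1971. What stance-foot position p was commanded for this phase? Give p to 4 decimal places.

ωT = 3.5694·0.264 = 0.942322; cosh(ωT) = 1.477827, sinh(ωT) = 1.088105
x(T) = p + (x₀−p)·cosh(ωT) + (ẋ₀/ω)·sinh(ωT) ⇒ p·(1 − cosh) = x(T) − x₀·cosh − (ẋ₀/ω)·sinh
numerator   = 0.1971 − (0.1272)·1.477827 − (0.5349/3.5694)·1.088105 = -0.153940
denominator = 1 − 1.477827 = -0.477827
p = -0.153940 / -0.477827 = 0.3222

p = 0.3222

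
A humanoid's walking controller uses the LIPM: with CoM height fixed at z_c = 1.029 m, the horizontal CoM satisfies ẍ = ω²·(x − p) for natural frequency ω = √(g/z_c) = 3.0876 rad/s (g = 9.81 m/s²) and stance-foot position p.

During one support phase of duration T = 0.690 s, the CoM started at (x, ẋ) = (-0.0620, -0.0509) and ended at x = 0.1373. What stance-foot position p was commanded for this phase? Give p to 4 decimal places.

ωT = 3.0876·0.690 = 2.130444; cosh(ωT) = 4.268694, sinh(ωT) = 4.149910
x(T) = p + (x₀−p)·cosh(ωT) + (ẋ₀/ω)·sinh(ωT) ⇒ p·(1 − cosh) = x(T) − x₀·cosh − (ẋ₀/ω)·sinh
numerator   = 0.1373 − (-0.0620)·4.268694 − (-0.0509/3.0876)·4.149910 = 0.470372
denominator = 1 − 4.268694 = -3.268694
p = 0.470372 / -3.268694 = -0.1439

p = -0.1439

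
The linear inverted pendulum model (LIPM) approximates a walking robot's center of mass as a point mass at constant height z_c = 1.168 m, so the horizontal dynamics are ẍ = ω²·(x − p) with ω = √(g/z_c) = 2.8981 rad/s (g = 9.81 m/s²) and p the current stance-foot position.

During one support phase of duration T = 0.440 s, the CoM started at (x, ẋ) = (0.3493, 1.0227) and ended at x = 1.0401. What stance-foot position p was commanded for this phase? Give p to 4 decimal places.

p = 0.2325

ωT = 2.8981·0.440 = 1.275164; cosh(ωT) = 1.929337, sinh(ωT) = 1.649952
x(T) = p + (x₀−p)·cosh(ωT) + (ẋ₀/ω)·sinh(ωT) ⇒ p·(1 − cosh) = x(T) − x₀·cosh − (ẋ₀/ω)·sinh
numerator   = 1.0401 − (0.3493)·1.929337 − (1.0227/2.8981)·1.649952 = -0.216063
denominator = 1 − 1.929337 = -0.929337
p = -0.216063 / -0.929337 = 0.2325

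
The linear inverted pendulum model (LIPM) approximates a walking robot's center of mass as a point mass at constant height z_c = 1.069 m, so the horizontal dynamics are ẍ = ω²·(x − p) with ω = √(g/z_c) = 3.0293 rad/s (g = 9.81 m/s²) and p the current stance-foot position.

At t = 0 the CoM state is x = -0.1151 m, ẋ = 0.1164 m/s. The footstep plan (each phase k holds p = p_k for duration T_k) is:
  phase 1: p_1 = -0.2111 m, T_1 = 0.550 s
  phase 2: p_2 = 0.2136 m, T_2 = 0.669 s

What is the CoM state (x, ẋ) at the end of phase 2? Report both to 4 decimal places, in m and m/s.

phase 1: p=-0.2111, T=0.550, ωT=1.666115, cosh=2.740275, sinh=2.551295; start (x,ẋ)=(-0.115100, 0.116400) → end (x,ẋ)=(0.149999, 1.060917)
phase 2: p=0.2136, T=0.669, ωT=2.026602, cosh=3.860019, sinh=3.728236; start (x,ẋ)=(0.149999, 1.060917) → end (x,ẋ)=(1.273797, 3.376857)

x = 1.2738, ẋ = 3.3769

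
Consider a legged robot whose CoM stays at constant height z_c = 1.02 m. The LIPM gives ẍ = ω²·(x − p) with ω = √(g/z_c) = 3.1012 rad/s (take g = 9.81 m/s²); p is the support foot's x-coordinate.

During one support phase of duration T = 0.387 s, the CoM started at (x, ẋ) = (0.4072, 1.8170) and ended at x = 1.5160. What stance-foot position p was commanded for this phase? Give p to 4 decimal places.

ωT = 3.1012·0.387 = 1.200164; cosh(ωT) = 1.810904, sinh(ωT) = 1.509759
x(T) = p + (x₀−p)·cosh(ωT) + (ẋ₀/ω)·sinh(ωT) ⇒ p·(1 − cosh) = x(T) − x₀·cosh − (ẋ₀/ω)·sinh
numerator   = 1.5160 − (0.4072)·1.810904 − (1.8170/3.1012)·1.509759 = -0.105971
denominator = 1 − 1.810904 = -0.810904
p = -0.105971 / -0.810904 = 0.1307

p = 0.1307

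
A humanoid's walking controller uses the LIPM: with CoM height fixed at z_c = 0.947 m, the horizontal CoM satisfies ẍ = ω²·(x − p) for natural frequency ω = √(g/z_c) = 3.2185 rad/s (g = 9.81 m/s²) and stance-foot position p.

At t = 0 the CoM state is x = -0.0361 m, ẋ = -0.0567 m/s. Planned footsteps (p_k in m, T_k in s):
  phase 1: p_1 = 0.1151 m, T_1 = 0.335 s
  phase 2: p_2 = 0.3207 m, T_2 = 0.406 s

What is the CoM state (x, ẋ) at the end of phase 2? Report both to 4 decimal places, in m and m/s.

x = -1.0095, ẋ = -4.0626

phase 1: p=0.1151, T=0.335, ωT=1.078198, cosh=1.639792, sinh=1.299584; start (x,ẋ)=(-0.036100, -0.056700) → end (x,ẋ)=(-0.155731, -0.725402)
phase 2: p=0.3207, T=0.406, ωT=1.306711, cosh=1.982357, sinh=1.711648; start (x,ẋ)=(-0.155731, -0.725402) → end (x,ẋ)=(-1.009537, -4.062636)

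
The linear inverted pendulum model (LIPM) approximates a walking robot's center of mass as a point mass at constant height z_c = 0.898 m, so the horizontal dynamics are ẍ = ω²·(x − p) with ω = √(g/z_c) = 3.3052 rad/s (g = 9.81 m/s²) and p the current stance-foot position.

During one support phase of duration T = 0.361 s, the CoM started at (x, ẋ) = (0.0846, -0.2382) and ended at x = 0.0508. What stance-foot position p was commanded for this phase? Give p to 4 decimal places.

ωT = 3.3052·0.361 = 1.193177; cosh(ωT) = 1.800399, sinh(ωT) = 1.497143
x(T) = p + (x₀−p)·cosh(ωT) + (ẋ₀/ω)·sinh(ωT) ⇒ p·(1 − cosh) = x(T) − x₀·cosh − (ẋ₀/ω)·sinh
numerator   = 0.0508 − (0.0846)·1.800399 − (-0.2382/3.3052)·1.497143 = 0.006383
denominator = 1 − 1.800399 = -0.800399
p = 0.006383 / -0.800399 = -0.0080

p = -0.0080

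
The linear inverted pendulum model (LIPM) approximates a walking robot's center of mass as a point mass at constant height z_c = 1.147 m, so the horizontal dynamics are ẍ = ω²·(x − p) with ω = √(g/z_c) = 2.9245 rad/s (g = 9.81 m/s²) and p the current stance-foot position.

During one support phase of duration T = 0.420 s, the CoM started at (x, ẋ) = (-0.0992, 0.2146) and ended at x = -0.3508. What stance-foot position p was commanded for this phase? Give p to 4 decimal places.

p = 0.3295

ωT = 2.9245·0.420 = 1.228290; cosh(ωT) = 1.854089, sinh(ωT) = 1.561296
x(T) = p + (x₀−p)·cosh(ωT) + (ẋ₀/ω)·sinh(ωT) ⇒ p·(1 − cosh) = x(T) − x₀·cosh − (ẋ₀/ω)·sinh
numerator   = -0.3508 − (-0.0992)·1.854089 − (0.2146/2.9245)·1.561296 = -0.281442
denominator = 1 − 1.854089 = -0.854089
p = -0.281442 / -0.854089 = 0.3295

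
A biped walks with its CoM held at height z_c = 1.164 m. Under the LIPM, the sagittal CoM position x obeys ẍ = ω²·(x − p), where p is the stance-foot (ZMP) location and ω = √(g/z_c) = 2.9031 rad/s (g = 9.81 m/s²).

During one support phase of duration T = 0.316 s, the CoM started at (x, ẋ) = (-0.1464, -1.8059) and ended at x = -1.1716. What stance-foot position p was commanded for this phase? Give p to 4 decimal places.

p = 0.6761

ωT = 2.9031·0.316 = 0.917380; cosh(ωT) = 1.451144, sinh(ωT) = 1.051579
x(T) = p + (x₀−p)·cosh(ωT) + (ẋ₀/ω)·sinh(ωT) ⇒ p·(1 − cosh) = x(T) − x₀·cosh − (ẋ₀/ω)·sinh
numerator   = -1.1716 − (-0.1464)·1.451144 − (-1.8059/2.9031)·1.051579 = -0.305008
denominator = 1 − 1.451144 = -0.451144
p = -0.305008 / -0.451144 = 0.6761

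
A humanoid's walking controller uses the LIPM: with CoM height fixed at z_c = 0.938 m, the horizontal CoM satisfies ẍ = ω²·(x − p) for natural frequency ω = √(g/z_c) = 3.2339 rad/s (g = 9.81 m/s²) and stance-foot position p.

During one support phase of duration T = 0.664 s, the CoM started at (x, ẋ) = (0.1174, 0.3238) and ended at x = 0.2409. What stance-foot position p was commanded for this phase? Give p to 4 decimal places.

ωT = 3.2339·0.664 = 2.147310; cosh(ωT) = 4.339295, sinh(ωT) = 4.222497
x(T) = p + (x₀−p)·cosh(ωT) + (ẋ₀/ω)·sinh(ωT) ⇒ p·(1 − cosh) = x(T) − x₀·cosh − (ẋ₀/ω)·sinh
numerator   = 0.2409 − (0.1174)·4.339295 − (0.3238/3.2339)·4.222497 = -0.691318
denominator = 1 − 4.339295 = -3.339295
p = -0.691318 / -3.339295 = 0.2070

p = 0.2070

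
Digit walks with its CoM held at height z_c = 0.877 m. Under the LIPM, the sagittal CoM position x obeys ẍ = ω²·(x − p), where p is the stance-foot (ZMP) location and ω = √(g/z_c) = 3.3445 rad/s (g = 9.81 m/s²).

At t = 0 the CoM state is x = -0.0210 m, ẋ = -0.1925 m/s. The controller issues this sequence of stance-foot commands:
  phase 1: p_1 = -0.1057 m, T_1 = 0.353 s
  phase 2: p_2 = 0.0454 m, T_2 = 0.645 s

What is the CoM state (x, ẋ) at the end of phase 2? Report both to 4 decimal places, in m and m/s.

phase 1: p=-0.1057, T=0.353, ωT=1.180608, cosh=1.781723, sinh=1.474632; start (x,ẋ)=(-0.021000, -0.192500) → end (x,ẋ)=(-0.039664, 0.074751)
phase 2: p=0.0454, T=0.645, ωT=2.157202, cosh=4.381281, sinh=4.265633; start (x,ẋ)=(-0.039664, 0.074751) → end (x,ẋ)=(-0.231950, -0.886050)

x = -0.2319, ẋ = -0.8860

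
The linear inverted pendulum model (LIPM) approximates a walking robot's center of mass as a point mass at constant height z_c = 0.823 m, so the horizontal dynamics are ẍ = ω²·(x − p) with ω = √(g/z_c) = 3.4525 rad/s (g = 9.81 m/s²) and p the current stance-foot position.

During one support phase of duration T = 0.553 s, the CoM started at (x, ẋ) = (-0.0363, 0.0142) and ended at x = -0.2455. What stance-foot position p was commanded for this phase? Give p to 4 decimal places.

p = 0.0547

ωT = 3.4525·0.553 = 1.909233; cosh(ωT) = 3.448051, sinh(ωT) = 3.299857
x(T) = p + (x₀−p)·cosh(ωT) + (ẋ₀/ω)·sinh(ωT) ⇒ p·(1 − cosh) = x(T) − x₀·cosh − (ẋ₀/ω)·sinh
numerator   = -0.2455 − (-0.0363)·3.448051 − (0.0142/3.4525)·3.299857 = -0.133908
denominator = 1 − 3.448051 = -2.448051
p = -0.133908 / -2.448051 = 0.0547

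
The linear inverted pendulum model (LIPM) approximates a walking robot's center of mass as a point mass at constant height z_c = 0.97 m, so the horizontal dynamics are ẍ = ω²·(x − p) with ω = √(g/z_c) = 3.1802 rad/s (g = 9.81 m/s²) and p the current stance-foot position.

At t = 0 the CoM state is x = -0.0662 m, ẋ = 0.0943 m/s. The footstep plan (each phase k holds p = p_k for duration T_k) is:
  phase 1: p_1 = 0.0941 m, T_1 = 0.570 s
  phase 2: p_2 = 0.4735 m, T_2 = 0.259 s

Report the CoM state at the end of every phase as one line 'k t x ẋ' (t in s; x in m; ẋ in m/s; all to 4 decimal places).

1 0.5700 -0.3216 -1.2236
2 0.8290 -0.9609 -3.9891

phase 1: p=0.0941, T=0.570, ωT=1.812714, cosh=3.145132, sinh=2.981922; start (x,ẋ)=(-0.066200, 0.094300) → end (x,ẋ)=(-0.321644, -1.223556)
phase 2: p=0.4735, T=0.259, ωT=0.823672, cosh=1.358835, sinh=0.920017; start (x,ẋ)=(-0.321644, -1.223556) → end (x,ẋ)=(-0.960939, -3.989074)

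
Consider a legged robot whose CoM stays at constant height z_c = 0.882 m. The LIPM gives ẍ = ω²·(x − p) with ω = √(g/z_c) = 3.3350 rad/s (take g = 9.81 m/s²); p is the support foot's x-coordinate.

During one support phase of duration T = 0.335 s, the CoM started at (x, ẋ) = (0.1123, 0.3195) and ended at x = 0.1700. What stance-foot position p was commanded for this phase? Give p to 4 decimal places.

ωT = 3.3350·0.335 = 1.117225; cosh(ωT) = 1.691774, sinh(ωT) = 1.364587
x(T) = p + (x₀−p)·cosh(ωT) + (ẋ₀/ω)·sinh(ωT) ⇒ p·(1 − cosh) = x(T) − x₀·cosh − (ẋ₀/ω)·sinh
numerator   = 0.1700 − (0.1123)·1.691774 − (0.3195/3.3350)·1.364587 = -0.150717
denominator = 1 − 1.691774 = -0.691774
p = -0.150717 / -0.691774 = 0.2179

p = 0.2179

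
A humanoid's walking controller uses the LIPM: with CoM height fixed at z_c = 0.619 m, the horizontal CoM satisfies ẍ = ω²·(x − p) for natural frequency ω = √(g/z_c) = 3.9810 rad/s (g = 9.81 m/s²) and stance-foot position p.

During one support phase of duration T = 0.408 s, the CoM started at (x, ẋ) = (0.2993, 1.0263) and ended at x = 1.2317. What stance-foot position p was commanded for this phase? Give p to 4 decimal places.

ωT = 3.9810·0.408 = 1.624248; cosh(ωT) = 2.635831, sinh(ωT) = 2.438771
x(T) = p + (x₀−p)·cosh(ωT) + (ẋ₀/ω)·sinh(ωT) ⇒ p·(1 − cosh) = x(T) − x₀·cosh − (ẋ₀/ω)·sinh
numerator   = 1.2317 − (0.2993)·2.635831 − (1.0263/3.9810)·2.438771 = -0.185918
denominator = 1 − 2.635831 = -1.635831
p = -0.185918 / -1.635831 = 0.1137

p = 0.1137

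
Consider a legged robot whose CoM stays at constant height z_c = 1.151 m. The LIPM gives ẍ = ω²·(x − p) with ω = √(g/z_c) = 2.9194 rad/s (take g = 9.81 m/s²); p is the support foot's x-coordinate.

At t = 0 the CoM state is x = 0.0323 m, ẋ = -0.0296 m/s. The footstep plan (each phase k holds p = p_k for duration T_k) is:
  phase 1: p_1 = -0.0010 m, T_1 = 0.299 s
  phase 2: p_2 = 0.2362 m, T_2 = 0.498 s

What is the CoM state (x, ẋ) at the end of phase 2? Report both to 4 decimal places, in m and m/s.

phase 1: p=-0.0010, T=0.299, ωT=0.872901, cosh=1.405791, sinh=0.988053; start (x,ẋ)=(0.032300, -0.029600) → end (x,ẋ)=(0.035795, 0.054443)
phase 2: p=0.2362, T=0.498, ωT=1.453861, cosh=2.256637, sinh=2.022970; start (x,ẋ)=(0.035795, 0.054443) → end (x,ẋ)=(-0.178316, -1.060706)

x = -0.1783, ẋ = -1.0607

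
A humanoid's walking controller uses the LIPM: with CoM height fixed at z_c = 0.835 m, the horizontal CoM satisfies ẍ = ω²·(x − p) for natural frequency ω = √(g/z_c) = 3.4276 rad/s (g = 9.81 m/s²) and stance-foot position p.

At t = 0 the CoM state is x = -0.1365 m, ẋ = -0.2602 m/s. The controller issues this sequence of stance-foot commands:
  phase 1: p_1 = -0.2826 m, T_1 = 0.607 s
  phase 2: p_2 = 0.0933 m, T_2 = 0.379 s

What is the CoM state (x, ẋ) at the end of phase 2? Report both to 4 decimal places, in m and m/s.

phase 1: p=-0.2826, T=0.607, ωT=2.080553, cosh=4.066880, sinh=3.942019; start (x,ẋ)=(-0.136500, -0.260200) → end (x,ẋ)=(0.012320, 0.915852)
phase 2: p=0.0933, T=0.379, ωT=1.299060, cosh=1.969319, sinh=1.696531; start (x,ẋ)=(0.012320, 0.915852) → end (x,ẋ)=(0.387136, 1.332703)

x = 0.3871, ẋ = 1.3327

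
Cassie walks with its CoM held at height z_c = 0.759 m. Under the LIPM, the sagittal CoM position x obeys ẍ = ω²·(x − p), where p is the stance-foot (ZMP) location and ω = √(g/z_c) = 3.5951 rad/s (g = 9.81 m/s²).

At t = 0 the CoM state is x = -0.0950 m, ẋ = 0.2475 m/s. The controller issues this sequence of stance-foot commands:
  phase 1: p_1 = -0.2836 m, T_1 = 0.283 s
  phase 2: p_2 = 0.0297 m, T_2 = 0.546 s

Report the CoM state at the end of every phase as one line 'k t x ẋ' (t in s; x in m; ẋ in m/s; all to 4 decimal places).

1 0.2830 0.0941 1.2022
2 0.8290 1.4305 5.1723

phase 1: p=-0.2836, T=0.283, ωT=1.017413, cosh=1.563780, sinh=1.202251; start (x,ẋ)=(-0.095000, 0.247500) → end (x,ẋ)=(0.094096, 1.202205)
phase 2: p=0.0297, T=0.546, ωT=1.962925, cosh=3.630284, sinh=3.489837; start (x,ẋ)=(0.094096, 1.202205) → end (x,ẋ)=(1.430481, 5.172280)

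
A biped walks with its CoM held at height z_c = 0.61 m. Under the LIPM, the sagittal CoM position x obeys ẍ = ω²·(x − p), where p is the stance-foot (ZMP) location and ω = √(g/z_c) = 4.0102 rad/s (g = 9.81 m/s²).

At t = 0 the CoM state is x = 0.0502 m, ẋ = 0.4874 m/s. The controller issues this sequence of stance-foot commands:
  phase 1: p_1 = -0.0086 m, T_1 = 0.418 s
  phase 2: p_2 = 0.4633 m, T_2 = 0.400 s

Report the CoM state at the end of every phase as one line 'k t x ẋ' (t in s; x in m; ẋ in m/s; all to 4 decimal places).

1 0.4180 0.4675 1.9565
2 0.8180 1.6384 5.1023

phase 1: p=-0.0086, T=0.418, ωT=1.676264, cosh=2.766309, sinh=2.579237; start (x,ẋ)=(0.050200, 0.487400) → end (x,ẋ)=(0.467540, 1.956482)
phase 2: p=0.4633, T=0.400, ωT=1.604080, cosh=2.587178, sinh=2.386104; start (x,ẋ)=(0.467540, 1.956482) → end (x,ẋ)=(1.638392, 5.102336)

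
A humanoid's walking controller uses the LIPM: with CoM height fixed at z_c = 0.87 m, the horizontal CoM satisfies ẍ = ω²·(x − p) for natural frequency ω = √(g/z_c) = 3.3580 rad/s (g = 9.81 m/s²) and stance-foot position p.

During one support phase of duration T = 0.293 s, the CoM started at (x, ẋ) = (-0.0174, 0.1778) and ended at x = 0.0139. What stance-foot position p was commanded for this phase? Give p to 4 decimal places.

ωT = 3.3580·0.293 = 0.983894; cosh(ωT) = 1.524352, sinh(ωT) = 1.150500
x(T) = p + (x₀−p)·cosh(ωT) + (ẋ₀/ω)·sinh(ωT) ⇒ p·(1 − cosh) = x(T) − x₀·cosh − (ẋ₀/ω)·sinh
numerator   = 0.0139 − (-0.0174)·1.524352 − (0.1778/3.3580)·1.150500 = -0.020493
denominator = 1 − 1.524352 = -0.524352
p = -0.020493 / -0.524352 = 0.0391

p = 0.0391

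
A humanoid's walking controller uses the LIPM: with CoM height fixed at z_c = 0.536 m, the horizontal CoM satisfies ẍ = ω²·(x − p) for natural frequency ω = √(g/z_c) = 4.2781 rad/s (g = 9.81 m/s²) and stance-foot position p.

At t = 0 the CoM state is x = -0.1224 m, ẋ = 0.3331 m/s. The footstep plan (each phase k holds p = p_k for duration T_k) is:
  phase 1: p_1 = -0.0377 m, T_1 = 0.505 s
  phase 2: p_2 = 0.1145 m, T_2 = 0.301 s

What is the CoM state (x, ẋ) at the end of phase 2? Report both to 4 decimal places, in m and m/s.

phase 1: p=-0.0377, T=0.505, ωT=2.160440, cosh=4.395116, sinh=4.279842; start (x,ẋ)=(-0.122400, 0.333100) → end (x,ẋ)=(-0.076731, -0.086809)
phase 2: p=0.1145, T=0.301, ωT=1.287708, cosh=1.950186, sinh=1.674284; start (x,ẋ)=(-0.076731, -0.086809) → end (x,ẋ)=(-0.292409, -1.539033)

x = -0.2924, ẋ = -1.5390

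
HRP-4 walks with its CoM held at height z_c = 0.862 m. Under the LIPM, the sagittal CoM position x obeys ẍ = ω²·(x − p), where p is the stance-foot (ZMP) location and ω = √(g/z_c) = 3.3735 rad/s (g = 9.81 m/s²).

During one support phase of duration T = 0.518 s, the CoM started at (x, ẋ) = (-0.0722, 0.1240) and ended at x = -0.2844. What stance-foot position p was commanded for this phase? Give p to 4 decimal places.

p = 0.0885

ωT = 3.3735·0.518 = 1.747473; cosh(ωT) = 2.957146, sinh(ωT) = 2.782933
x(T) = p + (x₀−p)·cosh(ωT) + (ẋ₀/ω)·sinh(ωT) ⇒ p·(1 − cosh) = x(T) − x₀·cosh − (ẋ₀/ω)·sinh
numerator   = -0.2844 − (-0.0722)·2.957146 − (0.1240/3.3735)·2.782933 = -0.173187
denominator = 1 − 2.957146 = -1.957146
p = -0.173187 / -1.957146 = 0.0885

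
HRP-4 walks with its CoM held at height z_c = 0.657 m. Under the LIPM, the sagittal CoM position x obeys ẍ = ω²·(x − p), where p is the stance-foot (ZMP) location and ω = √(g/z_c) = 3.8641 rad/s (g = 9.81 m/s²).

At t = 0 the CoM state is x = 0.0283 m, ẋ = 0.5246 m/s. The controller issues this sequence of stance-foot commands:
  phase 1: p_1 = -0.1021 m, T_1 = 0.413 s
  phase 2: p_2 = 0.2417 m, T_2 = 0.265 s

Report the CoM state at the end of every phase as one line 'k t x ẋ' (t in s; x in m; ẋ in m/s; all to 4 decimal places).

1 0.4130 0.5538 2.5387
2 0.6780 1.5289 5.4524

phase 1: p=-0.1021, T=0.413, ωT=1.595873, cosh=2.567683, sinh=2.364952; start (x,ẋ)=(0.028300, 0.524600) → end (x,ẋ)=(0.553798, 2.538655)
phase 2: p=0.2417, T=0.265, ωT=1.023987, cosh=1.571716, sinh=1.212556; start (x,ẋ)=(0.553798, 2.538655) → end (x,ẋ)=(1.528860, 5.452360)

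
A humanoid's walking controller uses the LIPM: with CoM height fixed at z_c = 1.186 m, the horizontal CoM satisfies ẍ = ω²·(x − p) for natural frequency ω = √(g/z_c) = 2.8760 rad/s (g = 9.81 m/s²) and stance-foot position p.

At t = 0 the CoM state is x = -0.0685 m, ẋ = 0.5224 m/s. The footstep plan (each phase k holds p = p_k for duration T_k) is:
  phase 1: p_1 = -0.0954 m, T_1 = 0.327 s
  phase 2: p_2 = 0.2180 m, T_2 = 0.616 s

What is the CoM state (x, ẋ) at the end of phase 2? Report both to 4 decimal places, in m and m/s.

x = 0.8351, ẋ = 1.9577

phase 1: p=-0.0954, T=0.327, ωT=0.940452, cosh=1.475795, sinh=1.085344; start (x,ẋ)=(-0.068500, 0.522400) → end (x,ẋ)=(0.141442, 0.854922)
phase 2: p=0.2180, T=0.616, ωT=1.771616, cosh=3.025203, sinh=2.855145; start (x,ẋ)=(0.141442, 0.854922) → end (x,ẋ)=(0.835119, 1.957665)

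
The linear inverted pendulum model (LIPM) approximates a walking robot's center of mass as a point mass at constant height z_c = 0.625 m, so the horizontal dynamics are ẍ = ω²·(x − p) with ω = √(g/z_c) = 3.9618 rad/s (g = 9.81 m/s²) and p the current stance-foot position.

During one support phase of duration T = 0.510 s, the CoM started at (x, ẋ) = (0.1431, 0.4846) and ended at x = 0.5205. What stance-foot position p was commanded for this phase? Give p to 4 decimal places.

p = 0.1698

ωT = 3.9618·0.510 = 2.020518; cosh(ωT) = 3.837409, sinh(ωT) = 3.704822
x(T) = p + (x₀−p)·cosh(ωT) + (ẋ₀/ω)·sinh(ωT) ⇒ p·(1 − cosh) = x(T) − x₀·cosh − (ẋ₀/ω)·sinh
numerator   = 0.5205 − (0.1431)·3.837409 − (0.4846/3.9618)·3.704822 = -0.481800
denominator = 1 − 3.837409 = -2.837409
p = -0.481800 / -2.837409 = 0.1698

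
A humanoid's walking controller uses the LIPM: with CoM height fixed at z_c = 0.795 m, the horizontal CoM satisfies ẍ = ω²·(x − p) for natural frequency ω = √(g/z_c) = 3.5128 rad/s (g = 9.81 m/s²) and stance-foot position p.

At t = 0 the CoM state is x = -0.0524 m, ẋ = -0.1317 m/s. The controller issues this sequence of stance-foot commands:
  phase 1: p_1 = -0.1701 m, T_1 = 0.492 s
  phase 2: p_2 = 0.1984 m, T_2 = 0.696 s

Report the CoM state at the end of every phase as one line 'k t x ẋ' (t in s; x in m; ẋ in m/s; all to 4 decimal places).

phase 1: p=-0.1701, T=0.492, ωT=1.728298, cosh=2.904323, sinh=2.726736; start (x,ẋ)=(-0.052400, -0.131700) → end (x,ẋ)=(0.069509, 0.744888)
phase 2: p=0.1984, T=0.696, ωT=2.444909, cosh=5.808116, sinh=5.721382; start (x,ẋ)=(0.069509, 0.744888) → end (x,ẋ)=(0.663006, 1.735944)

1 0.4920 0.0695 0.7449
2 1.1880 0.6630 1.7359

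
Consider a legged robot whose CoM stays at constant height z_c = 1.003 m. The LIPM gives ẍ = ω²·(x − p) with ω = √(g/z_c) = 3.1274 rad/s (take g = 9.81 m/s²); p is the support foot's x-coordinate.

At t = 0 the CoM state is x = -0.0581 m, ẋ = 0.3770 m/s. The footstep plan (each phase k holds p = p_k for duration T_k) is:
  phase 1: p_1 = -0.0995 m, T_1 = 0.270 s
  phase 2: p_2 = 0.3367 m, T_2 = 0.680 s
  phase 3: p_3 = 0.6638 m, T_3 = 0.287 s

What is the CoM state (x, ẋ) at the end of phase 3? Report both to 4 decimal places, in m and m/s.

x = -0.4269, ẋ = -2.9227

phase 1: p=-0.0995, T=0.270, ωT=0.844398, cosh=1.378196, sinh=0.948380; start (x,ẋ)=(-0.058100, 0.377000) → end (x,ẋ)=(0.071882, 0.642371)
phase 2: p=0.3367, T=0.680, ωT=2.126632, cosh=4.252906, sinh=4.133668; start (x,ẋ)=(0.071882, 0.642371) → end (x,ẋ)=(0.059514, -0.691525)
phase 3: p=0.6638, T=0.287, ωT=0.897564, cosh=1.430590, sinh=1.023028; start (x,ẋ)=(0.059514, -0.691525) → end (x,ẋ)=(-0.426896, -2.922653)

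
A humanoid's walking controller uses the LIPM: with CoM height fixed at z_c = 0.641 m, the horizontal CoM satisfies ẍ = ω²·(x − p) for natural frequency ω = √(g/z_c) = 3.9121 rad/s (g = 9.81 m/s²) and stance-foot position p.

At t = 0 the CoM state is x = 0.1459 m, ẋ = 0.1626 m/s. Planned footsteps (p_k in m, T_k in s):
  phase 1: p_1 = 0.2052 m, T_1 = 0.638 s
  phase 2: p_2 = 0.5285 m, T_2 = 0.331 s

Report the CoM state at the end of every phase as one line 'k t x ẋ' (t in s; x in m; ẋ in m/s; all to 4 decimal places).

phase 1: p=0.2052, T=0.638, ωT=2.495920, cosh=6.107654, sinh=6.025234; start (x,ẋ)=(0.145900, 0.162600) → end (x,ẋ)=(0.093445, -0.404675)
phase 2: p=0.5285, T=0.331, ωT=1.294905, cosh=1.962287, sinh=1.688363; start (x,ẋ)=(0.093445, -0.404675) → end (x,ẋ)=(-0.499850, -3.667645)

1 0.6380 0.0934 -0.4047
2 0.9690 -0.4998 -3.6676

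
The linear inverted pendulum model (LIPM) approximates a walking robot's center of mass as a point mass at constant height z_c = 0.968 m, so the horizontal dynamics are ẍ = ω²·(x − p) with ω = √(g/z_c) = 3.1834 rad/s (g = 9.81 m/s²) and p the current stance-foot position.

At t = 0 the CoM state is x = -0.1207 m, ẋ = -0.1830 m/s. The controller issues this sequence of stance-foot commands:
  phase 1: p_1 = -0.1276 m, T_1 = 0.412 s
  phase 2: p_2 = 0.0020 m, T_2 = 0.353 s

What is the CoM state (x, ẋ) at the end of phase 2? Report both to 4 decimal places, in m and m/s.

phase 1: p=-0.1276, T=0.412, ωT=1.311561, cosh=1.990681, sinh=1.721282; start (x,ẋ)=(-0.120700, -0.183000) → end (x,ẋ)=(-0.212813, -0.326486)
phase 2: p=0.0020, T=0.353, ωT=1.123740, cosh=1.700700, sinh=1.375639; start (x,ẋ)=(-0.212813, -0.326486) → end (x,ẋ)=(-0.504417, -1.495967)

x = -0.5044, ẋ = -1.4960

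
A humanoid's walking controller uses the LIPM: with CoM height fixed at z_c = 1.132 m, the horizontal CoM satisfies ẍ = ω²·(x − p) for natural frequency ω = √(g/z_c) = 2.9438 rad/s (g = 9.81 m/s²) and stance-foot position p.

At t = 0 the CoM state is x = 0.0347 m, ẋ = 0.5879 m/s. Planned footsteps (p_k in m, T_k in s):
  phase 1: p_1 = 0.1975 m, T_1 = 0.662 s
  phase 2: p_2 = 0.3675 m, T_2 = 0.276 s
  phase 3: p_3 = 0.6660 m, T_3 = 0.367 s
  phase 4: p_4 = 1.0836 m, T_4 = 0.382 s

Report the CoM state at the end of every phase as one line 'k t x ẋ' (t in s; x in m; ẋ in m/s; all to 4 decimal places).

phase 1: p=0.1975, T=0.662, ωT=1.948796, cosh=3.581336, sinh=3.438891; start (x,ẋ)=(0.034700, 0.587900) → end (x,ẋ)=(0.301232, 0.457377)
phase 2: p=0.3675, T=0.276, ωT=0.812489, cosh=1.348631, sinh=0.904879; start (x,ẋ)=(0.301232, 0.457377) → end (x,ẋ)=(0.418720, 0.440309)
phase 3: p=0.6660, T=0.367, ωT=1.080375, cosh=1.642626, sinh=1.303157; start (x,ẋ)=(0.418720, 0.440309) → end (x,ẋ)=(0.454726, -0.225363)
phase 4: p=1.0836, T=0.382, ωT=1.124532, cosh=1.701789, sinh=1.376985; start (x,ẋ)=(0.454726, -0.225363) → end (x,ẋ)=(-0.092026, -2.932703)

1 0.6620 0.3012 0.4574
2 0.9380 0.4187 0.4403
3 1.3050 0.4547 -0.2254
4 1.6870 -0.0920 -2.9327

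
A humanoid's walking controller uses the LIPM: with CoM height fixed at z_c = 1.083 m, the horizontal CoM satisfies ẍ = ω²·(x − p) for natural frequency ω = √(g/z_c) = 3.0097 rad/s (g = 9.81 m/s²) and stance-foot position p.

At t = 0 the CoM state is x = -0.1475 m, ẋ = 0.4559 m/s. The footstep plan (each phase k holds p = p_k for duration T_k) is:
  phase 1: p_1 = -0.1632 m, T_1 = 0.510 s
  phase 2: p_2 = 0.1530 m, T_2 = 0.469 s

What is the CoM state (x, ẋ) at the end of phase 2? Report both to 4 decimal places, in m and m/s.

phase 1: p=-0.1632, T=0.510, ωT=1.534947, cosh=2.428273, sinh=2.212806; start (x,ẋ)=(-0.147500, 0.455900) → end (x,ẋ)=(0.210113, 1.211610)
phase 2: p=0.1530, T=0.469, ωT=1.411549, cosh=2.173036, sinh=1.929270; start (x,ẋ)=(0.210113, 1.211610) → end (x,ẋ)=(1.053772, 2.964499)

x = 1.0538, ẋ = 2.9645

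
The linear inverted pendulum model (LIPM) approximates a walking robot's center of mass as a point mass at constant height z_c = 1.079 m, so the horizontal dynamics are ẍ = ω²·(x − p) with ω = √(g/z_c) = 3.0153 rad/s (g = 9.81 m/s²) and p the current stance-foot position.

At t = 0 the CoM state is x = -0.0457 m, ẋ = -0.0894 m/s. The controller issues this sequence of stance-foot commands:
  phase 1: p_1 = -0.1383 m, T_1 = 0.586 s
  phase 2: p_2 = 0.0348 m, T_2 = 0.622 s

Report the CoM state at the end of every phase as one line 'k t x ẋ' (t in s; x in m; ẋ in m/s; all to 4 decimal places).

phase 1: p=-0.1383, T=0.586, ωT=1.766966, cosh=3.011959, sinh=2.841108; start (x,ẋ)=(-0.045700, -0.089400) → end (x,ẋ)=(0.056372, 0.524016)
phase 2: p=0.0348, T=0.622, ωT=1.875517, cosh=3.338732, sinh=3.185456; start (x,ẋ)=(0.056372, 0.524016) → end (x,ẋ)=(0.660410, 1.956750)

1 0.5860 0.0564 0.5240
2 1.2080 0.6604 1.9567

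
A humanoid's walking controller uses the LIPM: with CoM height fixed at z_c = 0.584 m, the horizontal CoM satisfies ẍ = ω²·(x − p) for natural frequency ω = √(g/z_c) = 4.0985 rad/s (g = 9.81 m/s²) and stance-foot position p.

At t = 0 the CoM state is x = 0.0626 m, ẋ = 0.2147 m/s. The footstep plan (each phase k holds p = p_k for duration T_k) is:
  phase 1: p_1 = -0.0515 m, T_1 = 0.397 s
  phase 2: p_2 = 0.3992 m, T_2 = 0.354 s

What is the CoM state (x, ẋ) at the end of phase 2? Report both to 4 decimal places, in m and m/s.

phase 1: p=-0.0515, T=0.397, ωT=1.627104, cosh=2.642808, sinh=2.446310; start (x,ẋ)=(0.062600, 0.214700) → end (x,ẋ)=(0.378194, 1.711400)
phase 2: p=0.3992, T=0.354, ωT=1.450869, cosh=2.250594, sinh=2.016227; start (x,ẋ)=(0.378194, 1.711400) → end (x,ẋ)=(1.193836, 3.678087)

x = 1.1938, ẋ = 3.6781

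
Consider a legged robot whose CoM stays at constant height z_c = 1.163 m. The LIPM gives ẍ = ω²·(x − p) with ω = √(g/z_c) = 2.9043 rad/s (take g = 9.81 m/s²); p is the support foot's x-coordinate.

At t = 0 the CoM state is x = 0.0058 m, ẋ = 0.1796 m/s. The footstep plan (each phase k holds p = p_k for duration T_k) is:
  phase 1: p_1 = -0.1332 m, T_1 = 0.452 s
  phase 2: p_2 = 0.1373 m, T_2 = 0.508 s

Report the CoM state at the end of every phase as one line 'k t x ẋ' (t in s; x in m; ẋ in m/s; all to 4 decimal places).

phase 1: p=-0.1332, T=0.452, ωT=1.312744, cosh=1.992718, sinh=1.723638; start (x,ẋ)=(0.005800, 0.179600) → end (x,ẋ)=(0.250376, 1.053721)
phase 2: p=0.1373, T=0.508, ωT=1.475384, cosh=2.300704, sinh=2.072013; start (x,ẋ)=(0.250376, 1.053721) → end (x,ẋ)=(1.149211, 3.104765)

1 0.4520 0.2504 1.0537
2 0.9600 1.1492 3.1048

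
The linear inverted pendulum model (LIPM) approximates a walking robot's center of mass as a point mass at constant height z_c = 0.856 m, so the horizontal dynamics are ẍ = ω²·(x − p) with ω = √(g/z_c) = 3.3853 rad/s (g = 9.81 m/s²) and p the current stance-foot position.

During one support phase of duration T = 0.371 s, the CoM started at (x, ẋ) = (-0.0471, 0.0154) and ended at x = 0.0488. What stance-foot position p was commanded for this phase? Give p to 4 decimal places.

ωT = 3.3853·0.371 = 1.255946; cosh(ωT) = 1.897983, sinh(ωT) = 1.613177
x(T) = p + (x₀−p)·cosh(ωT) + (ẋ₀/ω)·sinh(ωT) ⇒ p·(1 − cosh) = x(T) − x₀·cosh − (ẋ₀/ω)·sinh
numerator   = 0.0488 − (-0.0471)·1.897983 − (0.0154/3.3853)·1.613177 = 0.130857
denominator = 1 − 1.897983 = -0.897983
p = 0.130857 / -0.897983 = -0.1457

p = -0.1457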